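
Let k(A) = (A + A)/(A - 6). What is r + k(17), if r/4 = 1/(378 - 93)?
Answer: 9734/3135 ≈ 3.1049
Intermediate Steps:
k(A) = 2*A/(-6 + A) (k(A) = (2*A)/(-6 + A) = 2*A/(-6 + A))
r = 4/285 (r = 4/(378 - 93) = 4/285 ≈ 0.014035)
r + k(17) = 4/285 + 2*17/(-6 + 17) = 4/285 + 2*17/11 = 4/285 + 2*17*(1/11) = 4/285 + 34/11 = 9734/3135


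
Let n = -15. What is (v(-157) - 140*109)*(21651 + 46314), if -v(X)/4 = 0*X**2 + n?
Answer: -1033068000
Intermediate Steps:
v(X) = 60 (v(X) = -4*(0*X**2 - 15) = -4*(0 - 15) = -4*(-15) = 60)
(v(-157) - 140*109)*(21651 + 46314) = (60 - 140*109)*(21651 + 46314) = (60 - 15260)*67965 = -15200*67965 = -1033068000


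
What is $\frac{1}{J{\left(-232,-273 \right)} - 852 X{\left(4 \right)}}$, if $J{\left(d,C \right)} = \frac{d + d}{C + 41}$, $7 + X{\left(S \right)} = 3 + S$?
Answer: $\frac{1}{2} \approx 0.5$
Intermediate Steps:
$X{\left(S \right)} = -4 + S$ ($X{\left(S \right)} = -7 + \left(3 + S\right) = -4 + S$)
$J{\left(d,C \right)} = \frac{2 d}{41 + C}$
$\frac{1}{J{\left(-232,-273 \right)} - 852 X{\left(4 \right)}} = \frac{1}{2 \left(-232\right) \frac{1}{41 - 273} - 852 \left(-4 + 4\right)} = \frac{1}{2 \left(-232\right) \frac{1}{-232} - 0} = \frac{1}{2 \left(-232\right) \left(- \frac{1}{232}\right) + 0} = \frac{1}{2 + 0} = \frac{1}{2}$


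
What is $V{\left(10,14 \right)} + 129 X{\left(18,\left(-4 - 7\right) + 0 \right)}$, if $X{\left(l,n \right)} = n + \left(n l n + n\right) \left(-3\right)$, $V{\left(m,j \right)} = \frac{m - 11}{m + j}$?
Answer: $- \frac{20161153}{24} \approx -8.4005 \cdot 10^{5}$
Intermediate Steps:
$V{\left(m,j \right)} = \frac{-11 + m}{j + m}$
$X{\left(l,n \right)} = - 2 n - 3 l n^{2}$ ($X{\left(l,n \right)} = n + \left(l n n + n\right) \left(-3\right) = n + \left(l n^{2} + n\right) \left(-3\right) = n + \left(n + l n^{2}\right) \left(-3\right) = n - \left(3 n + 3 l n^{2}\right) = - 2 n - 3 l n^{2}$)
$V{\left(10,14 \right)} + 129 X{\left(18,\left(-4 - 7\right) + 0 \right)} = \frac{-11 + 10}{14 + 10} + 129 \left(- \left(\left(-4 - 7\right) + 0\right) \left(2 + 3 \cdot 18 \left(\left(-4 - 7\right) + 0\right)\right)\right) = \frac{1}{24} \left(-1\right) + 129 \left(- \left(-11 + 0\right) \left(2 + 3 \cdot 18 \left(-11 + 0\right)\right)\right) = \frac{1}{24} \left(-1\right) + 129 \left(\left(-1\right) \left(-11\right) \left(2 + 3 \cdot 18 \left(-11\right)\right)\right) = - \frac{1}{24} + 129 \left(\left(-1\right) \left(-11\right) \left(2 - 594\right)\right) = - \frac{1}{24} + 129 \left(\left(-1\right) \left(-11\right) \left(-592\right)\right) = - \frac{1}{24} + 129 \left(-6512\right) = - \frac{1}{24} - 840048 = - \frac{20161153}{24}$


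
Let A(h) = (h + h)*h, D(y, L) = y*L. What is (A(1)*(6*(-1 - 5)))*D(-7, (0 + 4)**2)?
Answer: 8064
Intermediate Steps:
D(y, L) = L*y
A(h) = 2*h**2 (A(h) = (2*h)*h = 2*h**2)
(A(1)*(6*(-1 - 5)))*D(-7, (0 + 4)**2) = ((2*1**2)*(6*(-1 - 5)))*((0 + 4)**2*(-7)) = ((2*1)*(6*(-6)))*(4**2*(-7)) = (2*(-36))*(16*(-7)) = -72*(-112) = 8064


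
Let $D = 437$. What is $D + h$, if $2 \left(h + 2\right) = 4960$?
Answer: $2915$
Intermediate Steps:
$h = 2478$ ($h = -2 + \frac{1}{2} \cdot 4960 = -2 + 2480 = 2478$)
$D + h = 437 + 2478 = 2915$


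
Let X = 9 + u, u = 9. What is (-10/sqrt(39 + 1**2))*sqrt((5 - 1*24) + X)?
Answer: -I*sqrt(10)/2 ≈ -1.5811*I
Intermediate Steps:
X = 18 (X = 9 + 9 = 18)
(-10/sqrt(39 + 1**2))*sqrt((5 - 1*24) + X) = (-10/sqrt(39 + 1**2))*sqrt((5 - 1*24) + 18) = (-10/sqrt(39 + 1))*sqrt((5 - 24) + 18) = (-10*sqrt(10)/20)*sqrt(-19 + 18) = (-10*sqrt(10)/20)*sqrt(-1) = (-sqrt(10)/2)*I = -I*sqrt(10)/2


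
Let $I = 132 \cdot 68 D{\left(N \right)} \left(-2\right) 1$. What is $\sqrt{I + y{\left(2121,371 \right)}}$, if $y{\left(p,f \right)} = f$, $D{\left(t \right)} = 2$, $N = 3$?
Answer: $i \sqrt{35533} \approx 188.5 i$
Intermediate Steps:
$I = -35904$ ($I = 132 \cdot 68 \cdot 2 \left(-2\right) 1 = 8976 \left(\left(-4\right) 1\right) = 8976 \left(-4\right) = -35904$)
$\sqrt{I + y{\left(2121,371 \right)}} = \sqrt{-35904 + 371} = \sqrt{-35533} = i \sqrt{35533}$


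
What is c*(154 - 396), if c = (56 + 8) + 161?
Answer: -54450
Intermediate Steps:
c = 225 (c = 64 + 161 = 225)
c*(154 - 396) = 225*(154 - 396) = 225*(-242) = -54450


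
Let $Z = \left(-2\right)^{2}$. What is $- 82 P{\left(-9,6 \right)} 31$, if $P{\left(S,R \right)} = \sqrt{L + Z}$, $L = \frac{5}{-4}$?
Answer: $- 1271 \sqrt{11} \approx -4215.4$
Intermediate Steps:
$L = - \frac{5}{4}$ ($L = 5 \left(- \frac{1}{4}\right) = - \frac{5}{4} \approx -1.25$)
$Z = 4$
$P{\left(S,R \right)} = \frac{\sqrt{11}}{2}$ ($P{\left(S,R \right)} = \sqrt{- \frac{5}{4} + 4} = \sqrt{\frac{11}{4}} = \frac{\sqrt{11}}{2}$)
$- 82 P{\left(-9,6 \right)} 31 = - 82 \frac{\sqrt{11}}{2} \cdot 31 = - 41 \sqrt{11} \cdot 31 = - 1271 \sqrt{11}$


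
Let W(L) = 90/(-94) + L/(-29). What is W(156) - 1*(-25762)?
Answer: 35104969/1363 ≈ 25756.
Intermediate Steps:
W(L) = -45/47 - L/29 (W(L) = 90*(-1/94) + L*(-1/29) = -45/47 - L/29)
W(156) - 1*(-25762) = (-45/47 - 1/29*156) - 1*(-25762) = (-45/47 - 156/29) + 25762 = -8637/1363 + 25762 = 35104969/1363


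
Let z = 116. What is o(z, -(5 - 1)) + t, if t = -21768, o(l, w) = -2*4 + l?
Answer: -21660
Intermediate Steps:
o(l, w) = -8 + l
o(z, -(5 - 1)) + t = (-8 + 116) - 21768 = 108 - 21768 = -21660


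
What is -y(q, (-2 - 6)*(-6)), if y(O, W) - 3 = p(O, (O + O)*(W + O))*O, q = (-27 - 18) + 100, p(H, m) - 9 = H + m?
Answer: -626673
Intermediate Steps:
p(H, m) = 9 + H + m (p(H, m) = 9 + (H + m) = 9 + H + m)
q = 55 (q = -45 + 100 = 55)
y(O, W) = 3 + O*(9 + O + 2*O*(O + W)) (y(O, W) = 3 + (9 + O + (O + O)*(W + O))*O = 3 + (9 + O + (2*O)*(O + W))*O = 3 + (9 + O + 2*O*(O + W))*O = 3 + O*(9 + O + 2*O*(O + W)))
-y(q, (-2 - 6)*(-6)) = -(3 + 55*(9 + 55 + 2*55*(55 + (-2 - 6)*(-6)))) = -(3 + 55*(9 + 55 + 2*55*(55 - 8*(-6)))) = -(3 + 55*(9 + 55 + 2*55*(55 + 48))) = -(3 + 55*(9 + 55 + 2*55*103)) = -(3 + 55*(9 + 55 + 11330)) = -(3 + 55*11394) = -(3 + 626670) = -1*626673 = -626673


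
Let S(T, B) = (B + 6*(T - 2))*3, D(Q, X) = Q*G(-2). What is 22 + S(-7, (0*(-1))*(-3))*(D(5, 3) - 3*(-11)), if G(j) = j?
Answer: -3704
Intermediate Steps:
D(Q, X) = -2*Q (D(Q, X) = Q*(-2) = -2*Q)
S(T, B) = -36 + 3*B + 18*T (S(T, B) = (B + 6*(-2 + T))*3 = (B + (-12 + 6*T))*3 = (-12 + B + 6*T)*3 = -36 + 3*B + 18*T)
22 + S(-7, (0*(-1))*(-3))*(D(5, 3) - 3*(-11)) = 22 + (-36 + 3*((0*(-1))*(-3)) + 18*(-7))*(-2*5 - 3*(-11)) = 22 + (-36 + 3*(0*(-3)) - 126)*(-10 + 33) = 22 + (-36 + 3*0 - 126)*23 = 22 + (-36 + 0 - 126)*23 = 22 - 162*23 = 22 - 3726 = -3704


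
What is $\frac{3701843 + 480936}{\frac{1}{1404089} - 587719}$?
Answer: $- \frac{5872993983331}{825209782990} \approx -7.117$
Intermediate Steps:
$\frac{3701843 + 480936}{\frac{1}{1404089} - 587719} = \frac{4182779}{\frac{1}{1404089} - 587719} = \frac{4182779}{- \frac{825209782990}{1404089}} = 4182779 \left(- \frac{1404089}{825209782990}\right) = - \frac{5872993983331}{825209782990}$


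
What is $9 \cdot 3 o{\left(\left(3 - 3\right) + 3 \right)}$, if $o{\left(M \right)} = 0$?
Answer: $0$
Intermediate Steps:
$9 \cdot 3 o{\left(\left(3 - 3\right) + 3 \right)} = 9 \cdot 3 \cdot 0 = 27 \cdot 0 = 0$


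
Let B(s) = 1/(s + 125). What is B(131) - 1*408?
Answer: -104447/256 ≈ -408.00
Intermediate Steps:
B(s) = 1/(125 + s)
B(131) - 1*408 = 1/(125 + 131) - 1*408 = 1/256 - 408 = -104447/256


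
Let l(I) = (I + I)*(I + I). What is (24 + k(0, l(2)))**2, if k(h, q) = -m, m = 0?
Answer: 576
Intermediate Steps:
l(I) = 4*I**2 (l(I) = (2*I)*(2*I) = 4*I**2)
k(h, q) = 0 (k(h, q) = -1*0 = 0)
(24 + k(0, l(2)))**2 = (24 + 0)**2 = 24**2 = 576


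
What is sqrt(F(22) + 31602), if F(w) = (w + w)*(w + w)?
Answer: sqrt(33538) ≈ 183.13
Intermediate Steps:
F(w) = 4*w**2 (F(w) = (2*w)*(2*w) = 4*w**2)
sqrt(F(22) + 31602) = sqrt(4*22**2 + 31602) = sqrt(4*484 + 31602) = sqrt(1936 + 31602) = sqrt(33538)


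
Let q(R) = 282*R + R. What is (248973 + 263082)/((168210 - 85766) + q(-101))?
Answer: 512055/53861 ≈ 9.5070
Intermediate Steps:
q(R) = 283*R
(248973 + 263082)/((168210 - 85766) + q(-101)) = (248973 + 263082)/((168210 - 85766) + 283*(-101)) = 512055/(82444 - 28583) = 512055/53861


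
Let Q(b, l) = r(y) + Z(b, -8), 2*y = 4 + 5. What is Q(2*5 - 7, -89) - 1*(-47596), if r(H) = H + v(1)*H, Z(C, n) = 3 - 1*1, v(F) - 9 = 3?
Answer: 95313/2 ≈ 47657.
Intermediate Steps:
y = 9/2 (y = (4 + 5)/2 = (½)*9 = 9/2 ≈ 4.5000)
v(F) = 12 (v(F) = 9 + 3 = 12)
Z(C, n) = 2 (Z(C, n) = 3 - 1 = 2)
r(H) = 13*H (r(H) = H + 12*H = 13*H)
Q(b, l) = 121/2 (Q(b, l) = 13*(9/2) + 2 = 117/2 + 2 = 121/2)
Q(2*5 - 7, -89) - 1*(-47596) = 121/2 - 1*(-47596) = 121/2 + 47596 = 95313/2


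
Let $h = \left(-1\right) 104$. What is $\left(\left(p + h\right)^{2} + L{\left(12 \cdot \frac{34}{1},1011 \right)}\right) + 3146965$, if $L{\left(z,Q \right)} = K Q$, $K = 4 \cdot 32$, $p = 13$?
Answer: $3284654$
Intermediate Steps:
$K = 128$
$h = -104$
$L{\left(z,Q \right)} = 128 Q$
$\left(\left(p + h\right)^{2} + L{\left(12 \cdot \frac{34}{1},1011 \right)}\right) + 3146965 = \left(\left(13 - 104\right)^{2} + 128 \cdot 1011\right) + 3146965 = \left(\left(-91\right)^{2} + 129408\right) + 3146965 = \left(8281 + 129408\right) + 3146965 = 137689 + 3146965 = 3284654$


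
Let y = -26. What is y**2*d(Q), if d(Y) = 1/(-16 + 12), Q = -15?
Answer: -169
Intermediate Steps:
d(Y) = -1/4 (d(Y) = 1/(-4) = -1/4)
y**2*d(Q) = (-26)**2*(-1/4) = 676*(-1/4) = -169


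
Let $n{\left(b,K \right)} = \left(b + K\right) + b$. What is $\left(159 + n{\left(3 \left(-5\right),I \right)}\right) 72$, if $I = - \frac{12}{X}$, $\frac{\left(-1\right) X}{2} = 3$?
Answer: $9432$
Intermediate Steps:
$X = -6$ ($X = \left(-2\right) 3 = -6$)
$I = 2$ ($I = - \frac{12}{-6} = \left(-12\right) \left(- \frac{1}{6}\right) = 2$)
$n{\left(b,K \right)} = K + 2 b$ ($n{\left(b,K \right)} = \left(K + b\right) + b = K + 2 b$)
$\left(159 + n{\left(3 \left(-5\right),I \right)}\right) 72 = \left(159 + \left(2 + 2 \cdot 3 \left(-5\right)\right)\right) 72 = \left(159 + \left(2 + 2 \left(-15\right)\right)\right) 72 = \left(159 + \left(2 - 30\right)\right) 72 = \left(159 - 28\right) 72 = 131 \cdot 72 = 9432$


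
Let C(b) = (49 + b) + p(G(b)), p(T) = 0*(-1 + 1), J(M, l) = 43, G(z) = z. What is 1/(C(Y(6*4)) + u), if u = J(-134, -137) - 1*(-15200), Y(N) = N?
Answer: 1/15316 ≈ 6.5291e-5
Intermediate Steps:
p(T) = 0 (p(T) = 0*0 = 0)
C(b) = 49 + b (C(b) = (49 + b) + 0 = 49 + b)
u = 15243 (u = 43 - 1*(-15200) = 43 + 15200 = 15243)
1/(C(Y(6*4)) + u) = 1/((49 + 6*4) + 15243) = 1/((49 + 24) + 15243) = 1/(73 + 15243) = 1/15316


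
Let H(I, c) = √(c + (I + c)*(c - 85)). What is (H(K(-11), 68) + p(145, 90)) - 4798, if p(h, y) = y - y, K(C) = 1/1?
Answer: -4798 + I*√1105 ≈ -4798.0 + 33.242*I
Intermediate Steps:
K(C) = 1
p(h, y) = 0
H(I, c) = √(c + (-85 + c)*(I + c)) (H(I, c) = √(c + (I + c)*(-85 + c)) = √(c + (-85 + c)*(I + c)))
(H(K(-11), 68) + p(145, 90)) - 4798 = (√(68² - 85*1 - 84*68 + 1*68) + 0) - 4798 = (√(4624 - 85 - 5712 + 68) + 0) - 4798 = (√(-1105) + 0) - 4798 = (I*√1105 + 0) - 4798 = I*√1105 - 4798 = -4798 + I*√1105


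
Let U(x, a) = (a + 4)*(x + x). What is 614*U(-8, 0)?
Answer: -39296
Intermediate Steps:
U(x, a) = 2*x*(4 + a) (U(x, a) = (4 + a)*(2*x) = 2*x*(4 + a))
614*U(-8, 0) = 614*(2*(-8)*(4 + 0)) = 614*(2*(-8)*4) = 614*(-64) = -39296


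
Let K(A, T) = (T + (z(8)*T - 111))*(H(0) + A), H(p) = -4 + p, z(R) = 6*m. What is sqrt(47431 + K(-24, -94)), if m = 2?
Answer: sqrt(84755) ≈ 291.13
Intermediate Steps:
z(R) = 12 (z(R) = 6*2 = 12)
K(A, T) = (-111 + 13*T)*(-4 + A) (K(A, T) = (T + (12*T - 111))*((-4 + 0) + A) = (T + (-111 + 12*T))*(-4 + A) = (-111 + 13*T)*(-4 + A))
sqrt(47431 + K(-24, -94)) = sqrt(47431 + (444 - 111*(-24) - 52*(-94) + 13*(-24)*(-94))) = sqrt(47431 + (444 + 2664 + 4888 + 29328)) = sqrt(47431 + 37324) = sqrt(84755)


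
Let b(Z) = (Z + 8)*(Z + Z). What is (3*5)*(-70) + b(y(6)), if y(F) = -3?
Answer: -1080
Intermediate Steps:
b(Z) = 2*Z*(8 + Z) (b(Z) = (8 + Z)*(2*Z) = 2*Z*(8 + Z))
(3*5)*(-70) + b(y(6)) = (3*5)*(-70) + 2*(-3)*(8 - 3) = 15*(-70) + 2*(-3)*5 = -1050 - 30 = -1080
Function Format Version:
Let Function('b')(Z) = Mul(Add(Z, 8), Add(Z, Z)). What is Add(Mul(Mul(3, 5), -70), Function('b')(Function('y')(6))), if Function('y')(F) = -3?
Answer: -1080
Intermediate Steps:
Function('b')(Z) = Mul(2, Z, Add(8, Z)) (Function('b')(Z) = Mul(Add(8, Z), Mul(2, Z)) = Mul(2, Z, Add(8, Z)))
Add(Mul(Mul(3, 5), -70), Function('b')(Function('y')(6))) = Add(Mul(Mul(3, 5), -70), Mul(2, -3, Add(8, -3))) = Add(Mul(15, -70), Mul(2, -3, 5)) = Add(-1050, -30) = -1080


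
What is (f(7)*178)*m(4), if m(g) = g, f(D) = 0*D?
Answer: 0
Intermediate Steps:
f(D) = 0
(f(7)*178)*m(4) = (0*178)*4 = 0*4 = 0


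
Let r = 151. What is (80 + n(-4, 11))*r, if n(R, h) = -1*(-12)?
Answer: 13892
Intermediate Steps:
n(R, h) = 12
(80 + n(-4, 11))*r = (80 + 12)*151 = 92*151 = 13892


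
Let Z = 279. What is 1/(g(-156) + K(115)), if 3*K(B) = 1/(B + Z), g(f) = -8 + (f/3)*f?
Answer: 1182/9578929 ≈ 0.00012340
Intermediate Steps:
g(f) = -8 + f**2/3 (g(f) = -8 + (f*(1/3))*f = -8 + (f/3)*f = -8 + f**2/3)
K(B) = 1/(3*(279 + B)) (K(B) = 1/(3*(B + 279)) = 1/(3*(279 + B)))
1/(g(-156) + K(115)) = 1/((-8 + (1/3)*(-156)**2) + 1/(3*(279 + 115))) = 1/((-8 + (1/3)*24336) + (1/3)/394) = 1/((-8 + 8112) + (1/3)*(1/394)) = 1/(8104 + 1/1182) = 1/(9578929/1182) = 1182/9578929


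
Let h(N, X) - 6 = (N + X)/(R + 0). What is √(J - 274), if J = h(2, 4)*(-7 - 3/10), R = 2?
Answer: I*√33970/10 ≈ 18.431*I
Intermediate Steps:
h(N, X) = 6 + N/2 + X/2 (h(N, X) = 6 + (N + X)/(2 + 0) = 6 + (N + X)/2 = 6 + (N + X)*(½) = 6 + (N/2 + X/2) = 6 + N/2 + X/2)
J = -657/10 (J = (6 + (½)*2 + (½)*4)*(-7 - 3/10) = (6 + 1 + 2)*(-7 - 3*⅒) = 9*(-7 - 3/10) = 9*(-73/10) = -657/10 ≈ -65.700)
√(J - 274) = √(-657/10 - 274) = √(-3397/10) = I*√33970/10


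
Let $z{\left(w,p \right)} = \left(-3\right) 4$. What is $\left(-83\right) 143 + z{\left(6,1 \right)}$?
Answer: $-11881$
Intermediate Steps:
$z{\left(w,p \right)} = -12$
$\left(-83\right) 143 + z{\left(6,1 \right)} = \left(-83\right) 143 - 12 = -11869 - 12 = -11881$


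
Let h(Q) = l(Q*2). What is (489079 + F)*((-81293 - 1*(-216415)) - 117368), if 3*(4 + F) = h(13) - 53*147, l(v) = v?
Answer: 8637084280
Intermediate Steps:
h(Q) = 2*Q (h(Q) = Q*2 = 2*Q)
F = -7777/3 (F = -4 + (2*13 - 53*147)/3 = -4 + (26 - 7791)/3 = -4 + (⅓)*(-7765) = -4 - 7765/3 = -7777/3 ≈ -2592.3)
(489079 + F)*((-81293 - 1*(-216415)) - 117368) = (489079 - 7777/3)*((-81293 - 1*(-216415)) - 117368) = 1459460*((-81293 + 216415) - 117368)/3 = 1459460*(135122 - 117368)/3 = (1459460/3)*17754 = 8637084280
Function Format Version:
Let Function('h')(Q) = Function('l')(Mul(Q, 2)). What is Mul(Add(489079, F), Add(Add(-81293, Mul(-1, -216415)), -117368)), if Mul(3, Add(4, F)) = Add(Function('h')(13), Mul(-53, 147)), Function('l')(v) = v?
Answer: 8637084280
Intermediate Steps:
Function('h')(Q) = Mul(2, Q) (Function('h')(Q) = Mul(Q, 2) = Mul(2, Q))
F = Rational(-7777, 3) (F = Add(-4, Mul(Rational(1, 3), Add(Mul(2, 13), Mul(-53, 147)))) = Add(-4, Mul(Rational(1, 3), Add(26, -7791))) = Add(-4, Mul(Rational(1, 3), -7765)) = Add(-4, Rational(-7765, 3)) = Rational(-7777, 3) ≈ -2592.3)
Mul(Add(489079, F), Add(Add(-81293, Mul(-1, -216415)), -117368)) = Mul(Add(489079, Rational(-7777, 3)), Add(Add(-81293, Mul(-1, -216415)), -117368)) = Mul(Rational(1459460, 3), Add(Add(-81293, 216415), -117368)) = Mul(Rational(1459460, 3), Add(135122, -117368)) = Mul(Rational(1459460, 3), 17754) = 8637084280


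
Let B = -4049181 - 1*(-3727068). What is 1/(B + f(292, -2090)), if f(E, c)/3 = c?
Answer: -1/328383 ≈ -3.0452e-6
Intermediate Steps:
f(E, c) = 3*c
B = -322113 (B = -4049181 + 3727068 = -322113)
1/(B + f(292, -2090)) = 1/(-322113 + 3*(-2090)) = 1/(-322113 - 6270) = 1/(-328383) = -1/328383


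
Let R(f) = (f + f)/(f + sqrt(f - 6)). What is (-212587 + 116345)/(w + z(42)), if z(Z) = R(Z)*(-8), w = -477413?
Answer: 96242/477427 ≈ 0.20158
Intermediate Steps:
R(f) = 2*f/(f + sqrt(-6 + f)) (R(f) = (2*f)/(f + sqrt(-6 + f)) = 2*f/(f + sqrt(-6 + f)))
z(Z) = -16*Z/(Z + sqrt(-6 + Z)) (z(Z) = (2*Z/(Z + sqrt(-6 + Z)))*(-8) = -16*Z/(Z + sqrt(-6 + Z)))
(-212587 + 116345)/(w + z(42)) = (-212587 + 116345)/(-477413 - 16*42/(42 + sqrt(-6 + 42))) = -96242/(-477413 - 16*42/(42 + sqrt(36))) = -96242/(-477413 - 16*42/(42 + 6)) = -96242/(-477413 - 16*42/48) = -96242/(-477413 - 16*42*1/48) = -96242/(-477413 - 14) = -96242/(-477427) = -96242*(-1/477427) = 96242/477427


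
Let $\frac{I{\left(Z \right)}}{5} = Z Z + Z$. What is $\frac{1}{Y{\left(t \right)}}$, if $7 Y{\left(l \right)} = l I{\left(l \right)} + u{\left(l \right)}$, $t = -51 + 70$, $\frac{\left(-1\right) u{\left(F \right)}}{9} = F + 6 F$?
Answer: $\frac{7}{34903} \approx 0.00020056$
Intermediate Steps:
$I{\left(Z \right)} = 5 Z + 5 Z^{2}$ ($I{\left(Z \right)} = 5 \left(Z Z + Z\right) = 5 \left(Z^{2} + Z\right) = 5 \left(Z + Z^{2}\right) = 5 Z + 5 Z^{2}$)
$u{\left(F \right)} = - 63 F$ ($u{\left(F \right)} = - 9 \left(F + 6 F\right) = - 9 \cdot 7 F = - 63 F$)
$t = 19$
$Y{\left(l \right)} = - 9 l + \frac{5 l^{2} \left(1 + l\right)}{7}$ ($Y{\left(l \right)} = \frac{l 5 l \left(1 + l\right) - 63 l}{7} = \frac{5 l^{2} \left(1 + l\right) - 63 l}{7} = \frac{- 63 l + 5 l^{2} \left(1 + l\right)}{7} = - 9 l + \frac{5 l^{2} \left(1 + l\right)}{7}$)
$\frac{1}{Y{\left(t \right)}} = \frac{1}{\frac{1}{7} \cdot 19 \left(-63 + 5 \cdot 19 \left(1 + 19\right)\right)} = \frac{1}{\frac{1}{7} \cdot 19 \left(-63 + 5 \cdot 19 \cdot 20\right)} = \frac{1}{\frac{1}{7} \cdot 19 \left(-63 + 1900\right)} = \frac{1}{\frac{1}{7} \cdot 19 \cdot 1837} = \frac{1}{\frac{34903}{7}} = \frac{7}{34903}$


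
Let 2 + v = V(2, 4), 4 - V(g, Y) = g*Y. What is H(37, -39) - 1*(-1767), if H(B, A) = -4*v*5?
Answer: 1887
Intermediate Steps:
V(g, Y) = 4 - Y*g (V(g, Y) = 4 - g*Y = 4 - Y*g)
v = -6 (v = -2 + (4 - 1*4*2) = -2 + (4 - 8) = -2 - 4 = -6)
H(B, A) = 120 (H(B, A) = -4*(-6)*5 = 24*5 = 120)
H(37, -39) - 1*(-1767) = 120 - 1*(-1767) = 120 + 1767 = 1887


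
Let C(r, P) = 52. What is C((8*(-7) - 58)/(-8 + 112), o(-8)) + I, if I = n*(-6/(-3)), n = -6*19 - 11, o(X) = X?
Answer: -198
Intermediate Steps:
n = -125 (n = -114 - 11 = -125)
I = -250 (I = -(-750)/(-3) = -(-750)*(-1)/3 = -125*2 = -250)
C((8*(-7) - 58)/(-8 + 112), o(-8)) + I = 52 - 250 = -198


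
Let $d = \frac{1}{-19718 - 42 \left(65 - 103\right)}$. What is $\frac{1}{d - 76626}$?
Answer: $- \frac{18122}{1388616373} \approx -1.305 \cdot 10^{-5}$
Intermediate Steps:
$d = - \frac{1}{18122}$ ($d = \frac{1}{-19718 - -1596} = \frac{1}{-19718 + 1596} = \frac{1}{-18122} = - \frac{1}{18122} \approx -5.5182 \cdot 10^{-5}$)
$\frac{1}{d - 76626} = \frac{1}{- \frac{1}{18122} - 76626} = \frac{1}{- \frac{1388616373}{18122}} = - \frac{18122}{1388616373}$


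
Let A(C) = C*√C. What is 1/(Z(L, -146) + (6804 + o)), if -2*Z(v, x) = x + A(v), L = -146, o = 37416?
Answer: 44293/1962647883 - 73*I*√146/1962647883 ≈ 2.2568e-5 - 4.4942e-7*I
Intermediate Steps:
A(C) = C^(3/2)
Z(v, x) = -x/2 - v^(3/2)/2 (Z(v, x) = -(x + v^(3/2))/2 = -x/2 - v^(3/2)/2)
1/(Z(L, -146) + (6804 + o)) = 1/((-½*(-146) - (-73)*I*√146) + (6804 + 37416)) = 1/((73 - (-73)*I*√146) + 44220) = 1/((73 + 73*I*√146) + 44220) = 1/(44293 + 73*I*√146)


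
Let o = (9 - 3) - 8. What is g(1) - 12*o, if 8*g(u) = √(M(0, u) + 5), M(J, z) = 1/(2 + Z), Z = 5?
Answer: 24 + 3*√7/28 ≈ 24.283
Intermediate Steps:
M(J, z) = ⅐ (M(J, z) = 1/(2 + 5) = 1/7 = ⅐)
o = -2 (o = 6 - 8 = -2)
g(u) = 3*√7/28 (g(u) = √(⅐ + 5)/8 = √(36/7)/8 = (6*√7/7)/8 = 3*√7/28)
g(1) - 12*o = 3*√7/28 - 12*(-2) = 3*√7/28 + 24 = 24 + 3*√7/28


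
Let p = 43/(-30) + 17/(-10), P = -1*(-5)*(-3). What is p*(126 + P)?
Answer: -1739/5 ≈ -347.80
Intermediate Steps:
P = -15 (P = 5*(-3) = -15)
p = -47/15 (p = 43*(-1/30) + 17*(-⅒) = -43/30 - 17/10 = -47/15 ≈ -3.1333)
p*(126 + P) = -47*(126 - 15)/15 = -47/15*111 = -1739/5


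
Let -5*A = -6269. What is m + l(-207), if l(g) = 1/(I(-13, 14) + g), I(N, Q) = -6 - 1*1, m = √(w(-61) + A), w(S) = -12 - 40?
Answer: -1/214 + √30045/5 ≈ 34.662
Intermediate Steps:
A = 6269/5 (A = -⅕*(-6269) = 6269/5 ≈ 1253.8)
w(S) = -52
m = √30045/5 (m = √(-52 + 6269/5) = √(6009/5) = √30045/5 ≈ 34.667)
I(N, Q) = -7 (I(N, Q) = -6 - 1 = -7)
l(g) = 1/(-7 + g)
m + l(-207) = √30045/5 + 1/(-7 - 207) = √30045/5 + 1/(-214) = √30045/5 - 1/214 = -1/214 + √30045/5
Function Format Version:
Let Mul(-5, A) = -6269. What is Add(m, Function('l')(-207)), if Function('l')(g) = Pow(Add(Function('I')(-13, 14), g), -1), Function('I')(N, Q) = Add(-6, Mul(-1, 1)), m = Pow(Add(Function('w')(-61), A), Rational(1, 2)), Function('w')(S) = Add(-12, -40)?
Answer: Add(Rational(-1, 214), Mul(Rational(1, 5), Pow(30045, Rational(1, 2)))) ≈ 34.662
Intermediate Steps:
A = Rational(6269, 5) (A = Mul(Rational(-1, 5), -6269) = Rational(6269, 5) ≈ 1253.8)
Function('w')(S) = -52
m = Mul(Rational(1, 5), Pow(30045, Rational(1, 2))) (m = Pow(Add(-52, Rational(6269, 5)), Rational(1, 2)) = Pow(Rational(6009, 5), Rational(1, 2)) = Mul(Rational(1, 5), Pow(30045, Rational(1, 2))) ≈ 34.667)
Function('I')(N, Q) = -7 (Function('I')(N, Q) = Add(-6, -1) = -7)
Function('l')(g) = Pow(Add(-7, g), -1)
Add(m, Function('l')(-207)) = Add(Mul(Rational(1, 5), Pow(30045, Rational(1, 2))), Pow(Add(-7, -207), -1)) = Add(Mul(Rational(1, 5), Pow(30045, Rational(1, 2))), Pow(-214, -1)) = Add(Mul(Rational(1, 5), Pow(30045, Rational(1, 2))), Rational(-1, 214)) = Add(Rational(-1, 214), Mul(Rational(1, 5), Pow(30045, Rational(1, 2))))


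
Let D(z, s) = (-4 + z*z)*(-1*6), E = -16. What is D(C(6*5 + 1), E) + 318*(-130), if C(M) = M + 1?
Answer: -47460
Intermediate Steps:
C(M) = 1 + M
D(z, s) = 24 - 6*z**2 (D(z, s) = (-4 + z**2)*(-6) = 24 - 6*z**2)
D(C(6*5 + 1), E) + 318*(-130) = (24 - 6*(1 + (6*5 + 1))**2) + 318*(-130) = (24 - 6*(1 + (30 + 1))**2) - 41340 = (24 - 6*(1 + 31)**2) - 41340 = (24 - 6*32**2) - 41340 = (24 - 6*1024) - 41340 = (24 - 6144) - 41340 = -6120 - 41340 = -47460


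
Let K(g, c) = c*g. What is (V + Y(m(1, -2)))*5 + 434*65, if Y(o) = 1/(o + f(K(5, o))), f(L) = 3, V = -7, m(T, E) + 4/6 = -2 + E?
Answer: 28172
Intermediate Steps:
m(T, E) = -8/3 + E (m(T, E) = -⅔ + (-2 + E) = -8/3 + E)
Y(o) = 1/(3 + o) (Y(o) = 1/(o + 3) = 1/(3 + o))
(V + Y(m(1, -2)))*5 + 434*65 = (-7 + 1/(3 + (-8/3 - 2)))*5 + 434*65 = (-7 + 1/(3 - 14/3))*5 + 28210 = (-7 + 1/(-5/3))*5 + 28210 = (-7 - ⅗)*5 + 28210 = -38/5*5 + 28210 = -38 + 28210 = 28172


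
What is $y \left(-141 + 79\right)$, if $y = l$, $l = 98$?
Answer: $-6076$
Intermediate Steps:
$y = 98$
$y \left(-141 + 79\right) = 98 \left(-141 + 79\right) = 98 \left(-62\right) = -6076$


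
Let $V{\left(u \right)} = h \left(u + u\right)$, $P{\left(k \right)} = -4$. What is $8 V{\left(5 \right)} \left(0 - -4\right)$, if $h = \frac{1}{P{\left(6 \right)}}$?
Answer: $-80$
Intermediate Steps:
$h = - \frac{1}{4}$ ($h = \frac{1}{-4} = - \frac{1}{4} \approx -0.25$)
$V{\left(u \right)} = - \frac{u}{2}$ ($V{\left(u \right)} = - \frac{u + u}{4} = - \frac{2 u}{4} = - \frac{u}{2}$)
$8 V{\left(5 \right)} \left(0 - -4\right) = 8 \left(\left(- \frac{1}{2}\right) 5\right) \left(0 - -4\right) = 8 \left(- \frac{5}{2}\right) \left(0 + 4\right) = \left(-20\right) 4 = -80$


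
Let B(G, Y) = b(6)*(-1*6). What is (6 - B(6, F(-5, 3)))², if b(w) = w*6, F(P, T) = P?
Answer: 49284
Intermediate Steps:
b(w) = 6*w
B(G, Y) = -216 (B(G, Y) = (6*6)*(-1*6) = 36*(-6) = -216)
(6 - B(6, F(-5, 3)))² = (6 - 1*(-216))² = (6 + 216)² = 222² = 49284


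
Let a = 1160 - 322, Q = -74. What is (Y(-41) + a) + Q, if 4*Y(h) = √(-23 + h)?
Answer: 764 + 2*I ≈ 764.0 + 2.0*I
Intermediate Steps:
Y(h) = √(-23 + h)/4
a = 838
(Y(-41) + a) + Q = (√(-23 - 41)/4 + 838) - 74 = (√(-64)/4 + 838) - 74 = ((8*I)/4 + 838) - 74 = (2*I + 838) - 74 = (838 + 2*I) - 74 = 764 + 2*I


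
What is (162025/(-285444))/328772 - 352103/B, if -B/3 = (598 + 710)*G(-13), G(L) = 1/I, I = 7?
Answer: 6425116484299823/10229213429712 ≈ 628.11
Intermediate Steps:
G(L) = 1/7
B = -3924/7 (B = -3*(598 + 710)/7 = -3924/7 ≈ -560.57)
(162025/(-285444))/328772 - 352103/B = (162025/(-285444))/328772 - 352103/(-3924/7) = (162025*(-1/285444))*(1/328772) - 352103*(-7/3924) = -162025/285444*1/328772 + 2464721/3924 = -162025/93845994768 + 2464721/3924 = 6425116484299823/10229213429712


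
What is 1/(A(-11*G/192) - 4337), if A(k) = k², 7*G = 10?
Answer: -451584/1958516783 ≈ -0.00023057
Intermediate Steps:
G = 10/7 (G = (⅐)*10 = 10/7 ≈ 1.4286)
1/(A(-11*G/192) - 4337) = 1/((-11*10/7/192)² - 4337) = 1/((-110/7*1/192)² - 4337) = 1/((-55/672)² - 4337) = 1/(3025/451584 - 4337) = 1/(-1958516783/451584) = -451584/1958516783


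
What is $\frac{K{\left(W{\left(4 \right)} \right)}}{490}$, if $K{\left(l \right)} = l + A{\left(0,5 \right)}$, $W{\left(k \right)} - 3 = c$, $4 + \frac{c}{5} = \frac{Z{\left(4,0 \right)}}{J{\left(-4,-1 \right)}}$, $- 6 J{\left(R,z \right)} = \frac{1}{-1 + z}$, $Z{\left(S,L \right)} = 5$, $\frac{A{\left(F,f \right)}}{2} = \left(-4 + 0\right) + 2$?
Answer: $\frac{279}{490} \approx 0.56939$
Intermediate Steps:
$A{\left(F,f \right)} = -4$ ($A{\left(F,f \right)} = 2 \left(\left(-4 + 0\right) + 2\right) = 2 \left(-4 + 2\right) = 2 \left(-2\right) = -4$)
$J{\left(R,z \right)} = - \frac{1}{6 \left(-1 + z\right)}$
$c = 280$ ($c = -20 + 5 \frac{5}{\left(-1\right) \frac{1}{-6 + 6 \left(-1\right)}} = -20 + 5 \frac{5}{\left(-1\right) \frac{1}{-6 - 6}} = -20 + 5 \frac{5}{\left(-1\right) \frac{1}{-12}} = -20 + 5 \frac{5}{\left(-1\right) \left(- \frac{1}{12}\right)} = -20 + 5 \cdot 5 \frac{1}{\frac{1}{12}} = -20 + 5 \cdot 5 \cdot 12 = -20 + 5 \cdot 60 = -20 + 300 = 280$)
$W{\left(k \right)} = 283$ ($W{\left(k \right)} = 3 + 280 = 283$)
$K{\left(l \right)} = -4 + l$ ($K{\left(l \right)} = l - 4 = -4 + l$)
$\frac{K{\left(W{\left(4 \right)} \right)}}{490} = \frac{-4 + 283}{490} = 279 \cdot \frac{1}{490} = \frac{279}{490}$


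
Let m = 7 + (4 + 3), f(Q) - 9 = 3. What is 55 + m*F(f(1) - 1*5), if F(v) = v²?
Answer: 741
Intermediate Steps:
f(Q) = 12 (f(Q) = 9 + 3 = 12)
m = 14 (m = 7 + 7 = 14)
55 + m*F(f(1) - 1*5) = 55 + 14*(12 - 1*5)² = 55 + 14*(12 - 5)² = 55 + 14*7² = 55 + 14*49 = 55 + 686 = 741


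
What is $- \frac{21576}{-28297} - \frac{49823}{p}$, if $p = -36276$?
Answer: $\frac{2192532407}{1026501972} \approx 2.1359$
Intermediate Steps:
$- \frac{21576}{-28297} - \frac{49823}{p} = - \frac{21576}{-28297} - \frac{49823}{-36276} = \left(-21576\right) \left(- \frac{1}{28297}\right) - - \frac{49823}{36276} = \frac{21576}{28297} + \frac{49823}{36276} = \frac{2192532407}{1026501972}$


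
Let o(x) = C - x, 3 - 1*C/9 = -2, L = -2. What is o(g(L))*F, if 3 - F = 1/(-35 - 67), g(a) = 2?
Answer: 13201/102 ≈ 129.42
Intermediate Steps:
C = 45 (C = 27 - 9*(-2) = 27 + 18 = 45)
o(x) = 45 - x
F = 307/102 (F = 3 - 1/(-35 - 67) = 3 - 1/(-102) = 3 - 1*(-1/102) = 3 + 1/102 = 307/102 ≈ 3.0098)
o(g(L))*F = (45 - 1*2)*(307/102) = (45 - 2)*(307/102) = 43*(307/102) = 13201/102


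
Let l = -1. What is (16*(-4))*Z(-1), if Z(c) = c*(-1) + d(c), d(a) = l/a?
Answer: -128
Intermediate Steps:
d(a) = -1/a
Z(c) = -c - 1/c (Z(c) = c*(-1) - 1/c = -c - 1/c)
(16*(-4))*Z(-1) = (16*(-4))*(-1*(-1) - 1/(-1)) = -64*(1 - 1*(-1)) = -64*(1 + 1) = -64*2 = -128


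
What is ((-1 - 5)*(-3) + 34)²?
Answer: 2704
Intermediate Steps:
((-1 - 5)*(-3) + 34)² = (-6*(-3) + 34)² = (18 + 34)² = 52² = 2704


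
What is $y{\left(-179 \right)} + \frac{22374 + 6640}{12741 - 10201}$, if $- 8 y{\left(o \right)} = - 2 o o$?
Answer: $\frac{20375049}{2540} \approx 8021.7$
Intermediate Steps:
$y{\left(o \right)} = \frac{o^{2}}{4}$ ($y{\left(o \right)} = - \frac{- 2 o o}{8} = - \frac{\left(-2\right) o^{2}}{8} = \frac{o^{2}}{4}$)
$y{\left(-179 \right)} + \frac{22374 + 6640}{12741 - 10201} = \frac{\left(-179\right)^{2}}{4} + \frac{22374 + 6640}{12741 - 10201} = \frac{1}{4} \cdot 32041 + \frac{29014}{2540} = \frac{32041}{4} + 29014 \cdot \frac{1}{2540} = \frac{32041}{4} + \frac{14507}{1270} = \frac{20375049}{2540}$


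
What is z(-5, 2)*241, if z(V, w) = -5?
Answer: -1205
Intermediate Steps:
z(-5, 2)*241 = -5*241 = -1205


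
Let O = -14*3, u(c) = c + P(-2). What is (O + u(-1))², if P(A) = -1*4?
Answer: 2209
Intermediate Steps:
P(A) = -4
u(c) = -4 + c (u(c) = c - 4 = -4 + c)
O = -42
(O + u(-1))² = (-42 + (-4 - 1))² = (-42 - 5)² = (-47)² = 2209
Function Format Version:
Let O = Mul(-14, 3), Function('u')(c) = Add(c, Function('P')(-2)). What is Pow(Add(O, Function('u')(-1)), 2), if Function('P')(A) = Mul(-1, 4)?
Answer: 2209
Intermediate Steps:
Function('P')(A) = -4
Function('u')(c) = Add(-4, c) (Function('u')(c) = Add(c, -4) = Add(-4, c))
O = -42
Pow(Add(O, Function('u')(-1)), 2) = Pow(Add(-42, Add(-4, -1)), 2) = Pow(Add(-42, -5), 2) = Pow(-47, 2) = 2209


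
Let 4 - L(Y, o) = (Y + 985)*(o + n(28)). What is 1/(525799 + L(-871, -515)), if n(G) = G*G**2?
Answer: -1/1918015 ≈ -5.2137e-7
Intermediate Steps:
n(G) = G**3
L(Y, o) = 4 - (985 + Y)*(21952 + o) (L(Y, o) = 4 - (Y + 985)*(o + 28**3) = 4 - (985 + Y)*(o + 21952) = 4 - (985 + Y)*(21952 + o))
1/(525799 + L(-871, -515)) = 1/(525799 + (-21622716 - 21952*(-871) - 985*(-515) - 1*(-871)*(-515))) = 1/(525799 + (-21622716 + 19120192 + 507275 - 448565)) = 1/(525799 - 2443814) = 1/(-1918015) = -1/1918015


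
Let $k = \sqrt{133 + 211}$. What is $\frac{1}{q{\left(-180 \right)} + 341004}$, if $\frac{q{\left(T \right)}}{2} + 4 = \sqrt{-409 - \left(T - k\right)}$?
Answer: $\frac{1}{340996 + 2 i \sqrt{229 - 2 \sqrt{86}}} \approx 2.9326 \cdot 10^{-6} - 2.5 \cdot 10^{-10} i$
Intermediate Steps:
$k = 2 \sqrt{86}$ ($k = \sqrt{344} = 2 \sqrt{86} \approx 18.547$)
$q{\left(T \right)} = -8 + 2 \sqrt{-409 - T + 2 \sqrt{86}}$ ($q{\left(T \right)} = -8 + 2 \sqrt{-409 - \left(T - 2 \sqrt{86}\right)} = -8 + 2 \sqrt{-409 - T + 2 \sqrt{86}}$)
$\frac{1}{q{\left(-180 \right)} + 341004} = \frac{1}{\left(-8 + 2 \sqrt{-409 - -180 + 2 \sqrt{86}}\right) + 341004} = \frac{1}{\left(-8 + 2 \sqrt{-409 + 180 + 2 \sqrt{86}}\right) + 341004} = \frac{1}{\left(-8 + 2 \sqrt{-229 + 2 \sqrt{86}}\right) + 341004} = \frac{1}{340996 + 2 \sqrt{-229 + 2 \sqrt{86}}}$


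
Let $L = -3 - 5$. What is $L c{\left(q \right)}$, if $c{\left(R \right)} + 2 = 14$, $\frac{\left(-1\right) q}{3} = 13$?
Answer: $-96$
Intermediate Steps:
$q = -39$ ($q = \left(-3\right) 13 = -39$)
$L = -8$
$c{\left(R \right)} = 12$ ($c{\left(R \right)} = -2 + 14 = 12$)
$L c{\left(q \right)} = \left(-8\right) 12 = -96$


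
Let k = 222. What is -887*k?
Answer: -196914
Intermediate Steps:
-887*k = -887*222 = -196914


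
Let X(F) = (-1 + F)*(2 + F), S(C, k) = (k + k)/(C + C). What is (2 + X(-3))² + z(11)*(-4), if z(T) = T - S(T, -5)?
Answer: -108/11 ≈ -9.8182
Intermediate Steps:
S(C, k) = k/C (S(C, k) = (2*k)/((2*C)) = (2*k)*(1/(2*C)) = k/C)
z(T) = T + 5/T (z(T) = T - (-5)/T = T + 5/T)
(2 + X(-3))² + z(11)*(-4) = (2 + (-2 - 3 + (-3)²))² + (11 + 5/11)*(-4) = (2 + (-2 - 3 + 9))² + (11 + 5*(1/11))*(-4) = (2 + 4)² + (11 + 5/11)*(-4) = 6² + (126/11)*(-4) = 36 - 504/11 = -108/11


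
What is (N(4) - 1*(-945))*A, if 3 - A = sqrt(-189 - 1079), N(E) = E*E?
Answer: 2883 - 1922*I*sqrt(317) ≈ 2883.0 - 34220.0*I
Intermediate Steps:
N(E) = E**2
A = 3 - 2*I*sqrt(317) (A = 3 - sqrt(-189 - 1079) = 3 - sqrt(-1268) = 3 - 2*I*sqrt(317) ≈ 3.0 - 35.609*I)
(N(4) - 1*(-945))*A = (4**2 - 1*(-945))*(3 - 2*I*sqrt(317)) = (16 + 945)*(3 - 2*I*sqrt(317)) = 961*(3 - 2*I*sqrt(317)) = 2883 - 1922*I*sqrt(317)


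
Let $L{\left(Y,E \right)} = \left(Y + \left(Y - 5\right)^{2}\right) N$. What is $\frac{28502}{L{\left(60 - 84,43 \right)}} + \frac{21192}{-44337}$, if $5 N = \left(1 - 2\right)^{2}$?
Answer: $\frac{2100384002}{12074443} \approx 173.95$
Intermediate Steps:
$N = \frac{1}{5}$ ($N = \frac{\left(1 - 2\right)^{2}}{5} = \frac{\left(-1\right)^{2}}{5} = \frac{1}{5} \cdot 1 = \frac{1}{5} \approx 0.2$)
$L{\left(Y,E \right)} = \frac{Y}{5} + \frac{\left(-5 + Y\right)^{2}}{5}$ ($L{\left(Y,E \right)} = \left(Y + \left(Y - 5\right)^{2}\right) \frac{1}{5} = \left(Y + \left(-5 + Y\right)^{2}\right) \frac{1}{5} = \frac{Y}{5} + \frac{\left(-5 + Y\right)^{2}}{5}$)
$\frac{28502}{L{\left(60 - 84,43 \right)}} + \frac{21192}{-44337} = \frac{28502}{\frac{60 - 84}{5} + \frac{\left(-5 + \left(60 - 84\right)\right)^{2}}{5}} + \frac{21192}{-44337} = \frac{28502}{\frac{1}{5} \left(-24\right) + \frac{\left(-5 - 24\right)^{2}}{5}} + 21192 \left(- \frac{1}{44337}\right) = \frac{28502}{- \frac{24}{5} + \frac{\left(-29\right)^{2}}{5}} - \frac{7064}{14779} = \frac{28502}{- \frac{24}{5} + \frac{1}{5} \cdot 841} - \frac{7064}{14779} = \frac{28502}{- \frac{24}{5} + \frac{841}{5}} - \frac{7064}{14779} = \frac{28502}{\frac{817}{5}} - \frac{7064}{14779} = 28502 \cdot \frac{5}{817} - \frac{7064}{14779} = \frac{142510}{817} - \frac{7064}{14779} = \frac{2100384002}{12074443}$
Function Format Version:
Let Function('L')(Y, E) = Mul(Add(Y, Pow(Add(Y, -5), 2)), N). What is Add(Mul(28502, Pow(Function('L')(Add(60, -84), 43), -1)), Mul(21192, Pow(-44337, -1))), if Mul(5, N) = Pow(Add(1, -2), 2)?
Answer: Rational(2100384002, 12074443) ≈ 173.95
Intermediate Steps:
N = Rational(1, 5) (N = Mul(Rational(1, 5), Pow(Add(1, -2), 2)) = Mul(Rational(1, 5), Pow(-1, 2)) = Mul(Rational(1, 5), 1) = Rational(1, 5) ≈ 0.20000)
Function('L')(Y, E) = Add(Mul(Rational(1, 5), Y), Mul(Rational(1, 5), Pow(Add(-5, Y), 2))) (Function('L')(Y, E) = Mul(Add(Y, Pow(Add(Y, -5), 2)), Rational(1, 5)) = Mul(Add(Y, Pow(Add(-5, Y), 2)), Rational(1, 5)) = Add(Mul(Rational(1, 5), Y), Mul(Rational(1, 5), Pow(Add(-5, Y), 2))))
Add(Mul(28502, Pow(Function('L')(Add(60, -84), 43), -1)), Mul(21192, Pow(-44337, -1))) = Add(Mul(28502, Pow(Add(Mul(Rational(1, 5), Add(60, -84)), Mul(Rational(1, 5), Pow(Add(-5, Add(60, -84)), 2))), -1)), Mul(21192, Pow(-44337, -1))) = Add(Mul(28502, Pow(Add(Mul(Rational(1, 5), -24), Mul(Rational(1, 5), Pow(Add(-5, -24), 2))), -1)), Mul(21192, Rational(-1, 44337))) = Add(Mul(28502, Pow(Add(Rational(-24, 5), Mul(Rational(1, 5), Pow(-29, 2))), -1)), Rational(-7064, 14779)) = Add(Mul(28502, Pow(Add(Rational(-24, 5), Mul(Rational(1, 5), 841)), -1)), Rational(-7064, 14779)) = Add(Mul(28502, Pow(Add(Rational(-24, 5), Rational(841, 5)), -1)), Rational(-7064, 14779)) = Add(Mul(28502, Pow(Rational(817, 5), -1)), Rational(-7064, 14779)) = Add(Mul(28502, Rational(5, 817)), Rational(-7064, 14779)) = Add(Rational(142510, 817), Rational(-7064, 14779)) = Rational(2100384002, 12074443)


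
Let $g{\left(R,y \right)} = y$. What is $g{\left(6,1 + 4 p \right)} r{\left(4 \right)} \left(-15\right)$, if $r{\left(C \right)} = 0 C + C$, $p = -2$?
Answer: $420$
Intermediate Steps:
$r{\left(C \right)} = C$ ($r{\left(C \right)} = 0 + C = C$)
$g{\left(6,1 + 4 p \right)} r{\left(4 \right)} \left(-15\right) = \left(1 + 4 \left(-2\right)\right) 4 \left(-15\right) = \left(1 - 8\right) 4 \left(-15\right) = \left(-7\right) 4 \left(-15\right) = \left(-28\right) \left(-15\right) = 420$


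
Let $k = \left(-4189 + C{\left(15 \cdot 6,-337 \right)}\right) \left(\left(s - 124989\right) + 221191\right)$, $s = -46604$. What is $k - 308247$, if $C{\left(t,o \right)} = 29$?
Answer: $-206635927$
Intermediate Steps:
$k = -206327680$ ($k = \left(-4189 + 29\right) \left(\left(-46604 - 124989\right) + 221191\right) = - 4160 \left(\left(-46604 - 124989\right) + 221191\right) = - 4160 \left(-171593 + 221191\right) = \left(-4160\right) 49598 = -206327680$)
$k - 308247 = -206327680 - 308247 = -206635927$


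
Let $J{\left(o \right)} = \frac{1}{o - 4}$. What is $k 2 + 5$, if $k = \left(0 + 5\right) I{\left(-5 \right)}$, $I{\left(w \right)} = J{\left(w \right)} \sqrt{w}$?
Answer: $5 - \frac{10 i \sqrt{5}}{9} \approx 5.0 - 2.4845 i$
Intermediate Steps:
$J{\left(o \right)} = \frac{1}{-4 + o}$
$I{\left(w \right)} = \frac{\sqrt{w}}{-4 + w}$
$k = - \frac{5 i \sqrt{5}}{9}$ ($k = \left(0 + 5\right) \frac{\sqrt{-5}}{-4 - 5} = 5 \frac{i \sqrt{5}}{-9} = 5 i \sqrt{5} \left(- \frac{1}{9}\right) = 5 \left(- \frac{i \sqrt{5}}{9}\right) = - \frac{5 i \sqrt{5}}{9} \approx - 1.2423 i$)
$k 2 + 5 = - \frac{5 i \sqrt{5}}{9} \cdot 2 + 5 = - \frac{10 i \sqrt{5}}{9} + 5 = 5 - \frac{10 i \sqrt{5}}{9}$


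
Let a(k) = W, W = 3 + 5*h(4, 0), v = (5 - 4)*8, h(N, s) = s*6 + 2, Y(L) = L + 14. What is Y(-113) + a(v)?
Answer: -86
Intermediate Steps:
Y(L) = 14 + L
h(N, s) = 2 + 6*s (h(N, s) = 6*s + 2 = 2 + 6*s)
v = 8 (v = 1*8 = 8)
W = 13 (W = 3 + 5*(2 + 6*0) = 3 + 5*(2 + 0) = 3 + 5*2 = 3 + 10 = 13)
a(k) = 13
Y(-113) + a(v) = (14 - 113) + 13 = -99 + 13 = -86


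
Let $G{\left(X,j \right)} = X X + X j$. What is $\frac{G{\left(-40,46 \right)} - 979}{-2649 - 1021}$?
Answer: $\frac{1219}{3670} \approx 0.33215$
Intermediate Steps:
$G{\left(X,j \right)} = X^{2} + X j$
$\frac{G{\left(-40,46 \right)} - 979}{-2649 - 1021} = \frac{- 40 \left(-40 + 46\right) - 979}{-2649 - 1021} = \frac{\left(-40\right) 6 - 979}{-3670} = \left(-240 - 979\right) \left(- \frac{1}{3670}\right) = \left(-1219\right) \left(- \frac{1}{3670}\right) = \frac{1219}{3670}$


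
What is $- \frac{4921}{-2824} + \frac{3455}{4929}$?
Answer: $\frac{34012529}{13919496} \approx 2.4435$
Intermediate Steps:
$- \frac{4921}{-2824} + \frac{3455}{4929} = \left(-4921\right) \left(- \frac{1}{2824}\right) + 3455 \cdot \frac{1}{4929} = \frac{4921}{2824} + \frac{3455}{4929} = \frac{34012529}{13919496}$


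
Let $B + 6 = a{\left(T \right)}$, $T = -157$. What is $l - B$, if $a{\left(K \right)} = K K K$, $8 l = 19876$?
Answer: $\frac{7744767}{2} \approx 3.8724 \cdot 10^{6}$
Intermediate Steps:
$l = \frac{4969}{2}$ ($l = \frac{1}{8} \cdot 19876 = \frac{4969}{2} \approx 2484.5$)
$a{\left(K \right)} = K^{3}$ ($a{\left(K \right)} = K^{2} K = K^{3}$)
$B = -3869899$ ($B = -6 + \left(-157\right)^{3} = -6 - 3869893 = -3869899$)
$l - B = \frac{4969}{2} - -3869899 = \frac{4969}{2} + 3869899 = \frac{7744767}{2}$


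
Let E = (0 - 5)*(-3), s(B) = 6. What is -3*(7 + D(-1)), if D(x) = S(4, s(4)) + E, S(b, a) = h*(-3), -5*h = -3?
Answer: -303/5 ≈ -60.600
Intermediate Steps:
h = ⅗ (h = -⅕*(-3) = ⅗ ≈ 0.60000)
S(b, a) = -9/5 (S(b, a) = (⅗)*(-3) = -9/5)
E = 15 (E = -5*(-3) = 15)
D(x) = 66/5 (D(x) = -9/5 + 15 = 66/5)
-3*(7 + D(-1)) = -3*(7 + 66/5) = -3*101/5 = -303/5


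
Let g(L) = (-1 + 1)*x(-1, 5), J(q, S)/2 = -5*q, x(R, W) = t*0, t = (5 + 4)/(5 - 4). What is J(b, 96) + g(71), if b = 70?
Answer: -700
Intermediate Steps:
t = 9 (t = 9/1 = 9*1 = 9)
x(R, W) = 0 (x(R, W) = 9*0 = 0)
J(q, S) = -10*q (J(q, S) = 2*(-5*q) = -10*q)
g(L) = 0 (g(L) = (-1 + 1)*0 = 0*0 = 0)
J(b, 96) + g(71) = -10*70 + 0 = -700 + 0 = -700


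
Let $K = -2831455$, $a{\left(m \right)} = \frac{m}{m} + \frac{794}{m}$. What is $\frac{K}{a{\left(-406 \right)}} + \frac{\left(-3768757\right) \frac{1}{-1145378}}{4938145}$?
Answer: $\frac{812752633869656744877}{274318068224785} \approx 2.9628 \cdot 10^{6}$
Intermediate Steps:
$a{\left(m \right)} = 1 + \frac{794}{m}$
$\frac{K}{a{\left(-406 \right)}} + \frac{\left(-3768757\right) \frac{1}{-1145378}}{4938145} = - \frac{2831455}{\frac{1}{-406} \left(794 - 406\right)} + \frac{\left(-3768757\right) \frac{1}{-1145378}}{4938145} = - \frac{2831455}{\left(- \frac{1}{406}\right) 388} + \left(-3768757\right) \left(- \frac{1}{1145378}\right) \frac{1}{4938145} = - \frac{2831455}{- \frac{194}{203}} + \frac{3768757}{1145378} \cdot \frac{1}{4938145} = \left(-2831455\right) \left(- \frac{203}{194}\right) + \frac{3768757}{5656042643810} = \frac{574785365}{194} + \frac{3768757}{5656042643810} = \frac{812752633869656744877}{274318068224785}$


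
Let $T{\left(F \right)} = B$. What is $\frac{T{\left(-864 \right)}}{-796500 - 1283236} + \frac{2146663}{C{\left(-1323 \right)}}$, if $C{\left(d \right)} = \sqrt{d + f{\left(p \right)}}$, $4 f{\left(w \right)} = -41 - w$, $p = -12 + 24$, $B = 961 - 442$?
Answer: $- \frac{519}{2079736} - \frac{4293326 i \sqrt{5345}}{5345} \approx -0.00024955 - 58725.0 i$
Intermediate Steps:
$B = 519$ ($B = 961 - 442 = 519$)
$p = 12$
$T{\left(F \right)} = 519$
$f{\left(w \right)} = - \frac{41}{4} - \frac{w}{4}$ ($f{\left(w \right)} = \frac{-41 - w}{4} = - \frac{41}{4} - \frac{w}{4}$)
$C{\left(d \right)} = \sqrt{- \frac{53}{4} + d}$ ($C{\left(d \right)} = \sqrt{d - \frac{53}{4}} = \sqrt{- \frac{53}{4} + d}$)
$\frac{T{\left(-864 \right)}}{-796500 - 1283236} + \frac{2146663}{C{\left(-1323 \right)}} = \frac{519}{-796500 - 1283236} + \frac{2146663}{\frac{1}{2} \sqrt{-53 + 4 \left(-1323\right)}} = \frac{519}{-796500 - 1283236} + \frac{2146663}{\frac{1}{2} \sqrt{-53 - 5292}} = \frac{519}{-2079736} + \frac{2146663}{\frac{1}{2} \sqrt{-5345}} = 519 \left(- \frac{1}{2079736}\right) + \frac{2146663}{\frac{1}{2} i \sqrt{5345}} = - \frac{519}{2079736} + \frac{2146663}{\frac{1}{2} i \sqrt{5345}} = - \frac{519}{2079736} + 2146663 \left(- \frac{2 i \sqrt{5345}}{5345}\right) = - \frac{519}{2079736} - \frac{4293326 i \sqrt{5345}}{5345}$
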